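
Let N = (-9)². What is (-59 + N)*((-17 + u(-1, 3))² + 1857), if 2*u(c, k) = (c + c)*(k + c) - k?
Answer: 100199/2 ≈ 50100.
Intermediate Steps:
N = 81
u(c, k) = -k/2 + c*(c + k) (u(c, k) = ((c + c)*(k + c) - k)/2 = ((2*c)*(c + k) - k)/2 = (2*c*(c + k) - k)/2 = (-k + 2*c*(c + k))/2 = -k/2 + c*(c + k))
(-59 + N)*((-17 + u(-1, 3))² + 1857) = (-59 + 81)*((-17 + ((-1)² - ½*3 - 1*3))² + 1857) = 22*((-17 + (1 - 3/2 - 3))² + 1857) = 22*((-17 - 7/2)² + 1857) = 22*((-41/2)² + 1857) = 22*(1681/4 + 1857) = 22*(9109/4) = 100199/2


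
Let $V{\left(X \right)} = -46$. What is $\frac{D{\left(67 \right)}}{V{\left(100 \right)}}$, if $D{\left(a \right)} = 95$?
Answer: $- \frac{95}{46} \approx -2.0652$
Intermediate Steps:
$\frac{D{\left(67 \right)}}{V{\left(100 \right)}} = \frac{95}{-46} = 95 \left(- \frac{1}{46}\right) = - \frac{95}{46}$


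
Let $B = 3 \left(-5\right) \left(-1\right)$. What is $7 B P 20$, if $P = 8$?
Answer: $16800$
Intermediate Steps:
$B = 15$ ($B = \left(-15\right) \left(-1\right) = 15$)
$7 B P 20 = 7 \cdot 15 \cdot 8 \cdot 20 = 105 \cdot 8 \cdot 20 = 840 \cdot 20 = 16800$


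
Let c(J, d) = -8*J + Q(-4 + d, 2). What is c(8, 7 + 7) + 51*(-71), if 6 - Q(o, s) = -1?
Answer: -3678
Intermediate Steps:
Q(o, s) = 7 (Q(o, s) = 6 - 1*(-1) = 6 + 1 = 7)
c(J, d) = 7 - 8*J (c(J, d) = -8*J + 7 = 7 - 8*J)
c(8, 7 + 7) + 51*(-71) = (7 - 8*8) + 51*(-71) = (7 - 64) - 3621 = -57 - 3621 = -3678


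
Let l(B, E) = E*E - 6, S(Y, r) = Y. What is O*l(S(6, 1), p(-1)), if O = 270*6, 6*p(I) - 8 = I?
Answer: -7515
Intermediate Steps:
p(I) = 4/3 + I/6
l(B, E) = -6 + E² (l(B, E) = E² - 6 = -6 + E²)
O = 1620
O*l(S(6, 1), p(-1)) = 1620*(-6 + (4/3 + (⅙)*(-1))²) = 1620*(-6 + (4/3 - ⅙)²) = 1620*(-6 + (7/6)²) = 1620*(-6 + 49/36) = 1620*(-167/36) = -7515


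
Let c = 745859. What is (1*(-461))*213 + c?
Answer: 647666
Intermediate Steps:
(1*(-461))*213 + c = (1*(-461))*213 + 745859 = -461*213 + 745859 = -98193 + 745859 = 647666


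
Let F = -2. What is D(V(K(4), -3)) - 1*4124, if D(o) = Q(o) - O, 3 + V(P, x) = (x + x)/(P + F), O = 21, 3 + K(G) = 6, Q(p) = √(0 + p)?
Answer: -4145 + 3*I ≈ -4145.0 + 3.0*I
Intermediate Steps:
Q(p) = √p
K(G) = 3 (K(G) = -3 + 6 = 3)
V(P, x) = -3 + 2*x/(-2 + P) (V(P, x) = -3 + (x + x)/(P - 2) = -3 + (2*x)/(-2 + P) = -3 + 2*x/(-2 + P))
D(o) = -21 + √o (D(o) = √o - 1*21 = √o - 21 = -21 + √o)
D(V(K(4), -3)) - 1*4124 = (-21 + √((6 - 3*3 + 2*(-3))/(-2 + 3))) - 1*4124 = (-21 + √((6 - 9 - 6)/1)) - 4124 = (-21 + √(1*(-9))) - 4124 = (-21 + √(-9)) - 4124 = (-21 + 3*I) - 4124 = -4145 + 3*I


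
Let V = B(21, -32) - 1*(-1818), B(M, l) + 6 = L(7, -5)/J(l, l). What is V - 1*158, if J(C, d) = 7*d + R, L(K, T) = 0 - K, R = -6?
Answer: 380427/230 ≈ 1654.0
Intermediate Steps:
L(K, T) = -K
J(C, d) = -6 + 7*d (J(C, d) = 7*d - 6 = -6 + 7*d)
B(M, l) = -6 - 7/(-6 + 7*l) (B(M, l) = -6 + (-1*7)/(-6 + 7*l) = -6 - 7/(-6 + 7*l))
V = 416767/230 (V = (29 - 42*(-32))/(-6 + 7*(-32)) - 1*(-1818) = (29 + 1344)/(-6 - 224) + 1818 = 1373/(-230) + 1818 = -1/230*1373 + 1818 = -1373/230 + 1818 = 416767/230 ≈ 1812.0)
V - 1*158 = 416767/230 - 1*158 = 416767/230 - 158 = 380427/230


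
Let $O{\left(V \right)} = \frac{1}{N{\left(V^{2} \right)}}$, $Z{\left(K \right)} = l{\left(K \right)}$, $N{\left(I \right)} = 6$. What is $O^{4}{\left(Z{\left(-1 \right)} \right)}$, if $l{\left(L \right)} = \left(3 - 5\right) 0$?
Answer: $\frac{1}{1296} \approx 0.0007716$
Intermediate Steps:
$l{\left(L \right)} = 0$ ($l{\left(L \right)} = \left(-2\right) 0 = 0$)
$Z{\left(K \right)} = 0$
$O{\left(V \right)} = \frac{1}{6}$
$O^{4}{\left(Z{\left(-1 \right)} \right)} = \left(\frac{1}{6}\right)^{4} = \frac{1}{1296}$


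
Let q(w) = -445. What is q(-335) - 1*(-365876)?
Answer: 365431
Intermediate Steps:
q(-335) - 1*(-365876) = -445 - 1*(-365876) = -445 + 365876 = 365431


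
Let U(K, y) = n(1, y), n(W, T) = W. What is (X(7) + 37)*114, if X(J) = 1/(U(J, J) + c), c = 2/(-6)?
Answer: 4389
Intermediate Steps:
U(K, y) = 1
c = -⅓ (c = 2*(-⅙) = -⅓ ≈ -0.33333)
X(J) = 3/2 (X(J) = 1/(1 - ⅓) = 1/(⅔) = 3/2)
(X(7) + 37)*114 = (3/2 + 37)*114 = (77/2)*114 = 4389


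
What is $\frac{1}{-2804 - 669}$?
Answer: $- \frac{1}{3473} \approx -0.00028794$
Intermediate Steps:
$\frac{1}{-2804 - 669} = \frac{1}{-3473} = - \frac{1}{3473}$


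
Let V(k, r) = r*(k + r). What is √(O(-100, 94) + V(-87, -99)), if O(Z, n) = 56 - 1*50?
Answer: 2*√4605 ≈ 135.72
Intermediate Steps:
O(Z, n) = 6 (O(Z, n) = 56 - 50 = 6)
√(O(-100, 94) + V(-87, -99)) = √(6 - 99*(-87 - 99)) = √(6 - 99*(-186)) = √(6 + 18414) = √18420 = 2*√4605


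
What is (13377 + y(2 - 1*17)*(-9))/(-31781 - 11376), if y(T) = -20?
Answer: -13557/43157 ≈ -0.31413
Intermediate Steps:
(13377 + y(2 - 1*17)*(-9))/(-31781 - 11376) = (13377 - 20*(-9))/(-31781 - 11376) = (13377 + 180)/(-43157) = 13557*(-1/43157) = -13557/43157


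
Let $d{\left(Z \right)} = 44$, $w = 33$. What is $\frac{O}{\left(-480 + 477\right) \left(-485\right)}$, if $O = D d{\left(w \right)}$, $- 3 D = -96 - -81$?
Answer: $\frac{44}{291} \approx 0.1512$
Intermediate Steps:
$D = 5$ ($D = - \frac{-96 - -81}{3} = - \frac{-96 + 81}{3} = \left(- \frac{1}{3}\right) \left(-15\right) = 5$)
$O = 220$ ($O = 5 \cdot 44 = 220$)
$\frac{O}{\left(-480 + 477\right) \left(-485\right)} = \frac{220}{\left(-480 + 477\right) \left(-485\right)} = \frac{220}{\left(-3\right) \left(-485\right)} = \frac{220}{1455} = 220 \cdot \frac{1}{1455} = \frac{44}{291}$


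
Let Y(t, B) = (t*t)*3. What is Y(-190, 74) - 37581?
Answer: 70719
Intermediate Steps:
Y(t, B) = 3*t**2 (Y(t, B) = t**2*3 = 3*t**2)
Y(-190, 74) - 37581 = 3*(-190)**2 - 37581 = 3*36100 - 37581 = 108300 - 37581 = 70719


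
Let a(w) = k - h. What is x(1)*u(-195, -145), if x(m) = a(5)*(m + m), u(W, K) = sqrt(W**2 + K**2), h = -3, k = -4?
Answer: -10*sqrt(2362) ≈ -486.00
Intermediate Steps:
a(w) = -1 (a(w) = -4 - 1*(-3) = -4 + 3 = -1)
u(W, K) = sqrt(K**2 + W**2)
x(m) = -2*m (x(m) = -(m + m) = -2*m)
x(1)*u(-195, -145) = (-2*1)*sqrt((-145)**2 + (-195)**2) = -2*sqrt(21025 + 38025) = -10*sqrt(2362)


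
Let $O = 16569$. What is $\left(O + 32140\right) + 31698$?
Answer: $80407$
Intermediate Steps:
$\left(O + 32140\right) + 31698 = \left(16569 + 32140\right) + 31698 = 48709 + 31698 = 80407$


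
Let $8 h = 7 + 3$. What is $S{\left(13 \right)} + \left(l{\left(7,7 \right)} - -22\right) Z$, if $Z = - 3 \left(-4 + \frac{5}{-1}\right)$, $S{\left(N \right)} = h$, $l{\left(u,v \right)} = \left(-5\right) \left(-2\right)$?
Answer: $\frac{3461}{4} \approx 865.25$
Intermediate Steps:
$l{\left(u,v \right)} = 10$
$h = \frac{5}{4}$ ($h = \frac{7 + 3}{8} = \frac{1}{8} \cdot 10 = \frac{5}{4} \approx 1.25$)
$S{\left(N \right)} = \frac{5}{4}$
$Z = 27$ ($Z = - 3 \left(-4 + 5 \left(-1\right)\right) = - 3 \left(-4 - 5\right) = \left(-3\right) \left(-9\right) = 27$)
$S{\left(13 \right)} + \left(l{\left(7,7 \right)} - -22\right) Z = \frac{5}{4} + \left(10 - -22\right) 27 = \frac{5}{4} + \left(10 + 22\right) 27 = \frac{5}{4} + 32 \cdot 27 = \frac{5}{4} + 864 = \frac{3461}{4}$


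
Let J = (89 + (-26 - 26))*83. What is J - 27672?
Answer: -24601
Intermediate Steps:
J = 3071 (J = (89 - 52)*83 = 37*83 = 3071)
J - 27672 = 3071 - 27672 = -24601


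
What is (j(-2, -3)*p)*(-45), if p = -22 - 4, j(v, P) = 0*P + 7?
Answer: 8190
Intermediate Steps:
j(v, P) = 7 (j(v, P) = 0 + 7 = 7)
p = -26
(j(-2, -3)*p)*(-45) = (7*(-26))*(-45) = -182*(-45) = 8190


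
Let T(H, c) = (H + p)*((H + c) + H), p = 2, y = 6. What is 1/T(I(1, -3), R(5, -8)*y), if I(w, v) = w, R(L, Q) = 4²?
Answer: 1/294 ≈ 0.0034014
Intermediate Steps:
R(L, Q) = 16
T(H, c) = (2 + H)*(c + 2*H) (T(H, c) = (H + 2)*((H + c) + H) = (2 + H)*(c + 2*H))
1/T(I(1, -3), R(5, -8)*y) = 1/(2*(16*6) + 2*1² + 4*1 + 1*(16*6)) = 1/(2*96 + 2*1 + 4 + 1*96) = 1/(192 + 2 + 4 + 96) = 1/294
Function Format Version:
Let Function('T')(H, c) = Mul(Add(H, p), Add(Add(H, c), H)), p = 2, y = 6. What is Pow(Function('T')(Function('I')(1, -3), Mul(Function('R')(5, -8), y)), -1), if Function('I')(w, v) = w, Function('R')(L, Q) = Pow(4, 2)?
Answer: Rational(1, 294) ≈ 0.0034014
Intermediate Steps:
Function('R')(L, Q) = 16
Function('T')(H, c) = Mul(Add(2, H), Add(c, Mul(2, H))) (Function('T')(H, c) = Mul(Add(H, 2), Add(Add(H, c), H)) = Mul(Add(2, H), Add(c, Mul(2, H))))
Pow(Function('T')(Function('I')(1, -3), Mul(Function('R')(5, -8), y)), -1) = Pow(Add(Mul(2, Mul(16, 6)), Mul(2, Pow(1, 2)), Mul(4, 1), Mul(1, Mul(16, 6))), -1) = Pow(Add(Mul(2, 96), Mul(2, 1), 4, Mul(1, 96)), -1) = Pow(Add(192, 2, 4, 96), -1) = Pow(294, -1) = Rational(1, 294)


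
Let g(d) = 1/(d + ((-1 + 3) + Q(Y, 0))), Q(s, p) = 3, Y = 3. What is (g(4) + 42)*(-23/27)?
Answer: -8717/243 ≈ -35.872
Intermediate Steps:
g(d) = 1/(5 + d) (g(d) = 1/(d + ((-1 + 3) + 3)) = 1/(d + (2 + 3)) = 1/(d + 5) = 1/(5 + d))
(g(4) + 42)*(-23/27) = (1/(5 + 4) + 42)*(-23/27) = (1/9 + 42)*(-23*1/27) = (⅑ + 42)*(-23/27) = (379/9)*(-23/27) = -8717/243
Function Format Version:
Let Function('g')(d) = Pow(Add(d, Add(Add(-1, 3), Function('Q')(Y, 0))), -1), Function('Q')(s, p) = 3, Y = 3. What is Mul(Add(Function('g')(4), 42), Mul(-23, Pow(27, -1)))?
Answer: Rational(-8717, 243) ≈ -35.872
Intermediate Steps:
Function('g')(d) = Pow(Add(5, d), -1) (Function('g')(d) = Pow(Add(d, Add(Add(-1, 3), 3)), -1) = Pow(Add(d, Add(2, 3)), -1) = Pow(Add(d, 5), -1) = Pow(Add(5, d), -1))
Mul(Add(Function('g')(4), 42), Mul(-23, Pow(27, -1))) = Mul(Add(Pow(Add(5, 4), -1), 42), Mul(-23, Pow(27, -1))) = Mul(Add(Pow(9, -1), 42), Mul(-23, Rational(1, 27))) = Mul(Add(Rational(1, 9), 42), Rational(-23, 27)) = Mul(Rational(379, 9), Rational(-23, 27)) = Rational(-8717, 243)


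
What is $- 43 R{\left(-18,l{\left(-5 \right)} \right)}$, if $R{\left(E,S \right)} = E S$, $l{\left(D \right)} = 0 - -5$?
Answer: $3870$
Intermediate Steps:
$l{\left(D \right)} = 5$ ($l{\left(D \right)} = 0 + 5 = 5$)
$- 43 R{\left(-18,l{\left(-5 \right)} \right)} = - 43 \left(\left(-18\right) 5\right) = \left(-43\right) \left(-90\right) = 3870$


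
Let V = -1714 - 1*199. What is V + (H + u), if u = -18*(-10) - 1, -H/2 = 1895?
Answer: -5524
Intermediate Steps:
H = -3790 (H = -2*1895 = -3790)
u = 179 (u = 180 - 1 = 179)
V = -1913 (V = -1714 - 199 = -1913)
V + (H + u) = -1913 + (-3790 + 179) = -1913 - 3611 = -5524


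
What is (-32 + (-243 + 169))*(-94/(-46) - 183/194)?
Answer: -260177/2231 ≈ -116.62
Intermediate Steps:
(-32 + (-243 + 169))*(-94/(-46) - 183/194) = (-32 - 74)*(-94*(-1/46) - 183*1/194) = -106*(47/23 - 183/194) = -106*4909/4462 = -260177/2231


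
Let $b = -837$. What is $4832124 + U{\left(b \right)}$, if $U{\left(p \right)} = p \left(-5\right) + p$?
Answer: $4835472$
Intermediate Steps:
$U{\left(p \right)} = - 4 p$ ($U{\left(p \right)} = - 5 p + p = - 4 p$)
$4832124 + U{\left(b \right)} = 4832124 - -3348 = 4832124 + 3348 = 4835472$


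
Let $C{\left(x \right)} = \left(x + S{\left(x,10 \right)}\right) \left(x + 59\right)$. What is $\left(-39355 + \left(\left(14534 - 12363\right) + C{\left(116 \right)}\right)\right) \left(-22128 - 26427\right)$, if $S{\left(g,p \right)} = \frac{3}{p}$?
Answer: $\frac{1634506965}{2} \approx 8.1725 \cdot 10^{8}$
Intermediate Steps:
$C{\left(x \right)} = \left(59 + x\right) \left(\frac{3}{10} + x\right)$ ($C{\left(x \right)} = \left(x + \frac{3}{10}\right) \left(x + 59\right) = \left(x + 3 \cdot \frac{1}{10}\right) \left(59 + x\right) = \left(x + \frac{3}{10}\right) \left(59 + x\right) = \left(\frac{3}{10} + x\right) \left(59 + x\right) = \left(59 + x\right) \left(\frac{3}{10} + x\right)$)
$\left(-39355 + \left(\left(14534 - 12363\right) + C{\left(116 \right)}\right)\right) \left(-22128 - 26427\right) = \left(-39355 + \left(\left(14534 - 12363\right) + \left(\frac{177}{10} + 116^{2} + \frac{593}{10} \cdot 116\right)\right)\right) \left(-22128 - 26427\right) = \left(-39355 + \left(2171 + \left(\frac{177}{10} + 13456 + \frac{34394}{5}\right)\right)\right) \left(-22128 - 26427\right) = \left(-39355 + \left(2171 + \frac{40705}{2}\right)\right) \left(-22128 - 26427\right) = \left(-39355 + \frac{45047}{2}\right) \left(-48555\right) = \left(- \frac{33663}{2}\right) \left(-48555\right) = \frac{1634506965}{2}$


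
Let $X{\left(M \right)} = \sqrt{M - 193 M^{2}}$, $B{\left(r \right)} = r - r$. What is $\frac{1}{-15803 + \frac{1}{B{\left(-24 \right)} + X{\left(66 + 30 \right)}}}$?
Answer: $- \frac{28107089376}{444176333408929} + \frac{4 i \sqrt{111162}}{444176333408929} \approx -6.3279 \cdot 10^{-5} + 3.0025 \cdot 10^{-12} i$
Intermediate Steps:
$B{\left(r \right)} = 0$
$\frac{1}{-15803 + \frac{1}{B{\left(-24 \right)} + X{\left(66 + 30 \right)}}} = \frac{1}{-15803 + \frac{1}{0 + \sqrt{\left(66 + 30\right) \left(1 - 193 \left(66 + 30\right)\right)}}} = \frac{1}{-15803 + \frac{1}{0 + \sqrt{96 \left(1 - 18528\right)}}} = \frac{1}{-15803 + \frac{1}{0 + \sqrt{96 \left(-18527\right)}}} = \frac{1}{-15803 + \frac{1}{0 + \sqrt{-1778592}}} = \frac{1}{-15803 + \frac{1}{0 + 4 i \sqrt{111162}}} = \frac{1}{-15803 + \frac{1}{4 i \sqrt{111162}}} = \frac{1}{-15803 - \frac{i \sqrt{111162}}{444648}}$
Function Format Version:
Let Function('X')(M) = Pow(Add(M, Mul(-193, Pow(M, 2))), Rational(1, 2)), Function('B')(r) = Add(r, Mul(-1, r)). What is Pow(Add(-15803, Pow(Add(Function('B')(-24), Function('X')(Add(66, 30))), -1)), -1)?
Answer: Add(Rational(-28107089376, 444176333408929), Mul(Rational(4, 444176333408929), I, Pow(111162, Rational(1, 2)))) ≈ Add(-6.3279e-5, Mul(3.0025e-12, I))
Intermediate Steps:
Function('B')(r) = 0
Pow(Add(-15803, Pow(Add(Function('B')(-24), Function('X')(Add(66, 30))), -1)), -1) = Pow(Add(-15803, Pow(Add(0, Pow(Mul(Add(66, 30), Add(1, Mul(-193, Add(66, 30)))), Rational(1, 2))), -1)), -1) = Pow(Add(-15803, Pow(Add(0, Pow(Mul(96, Add(1, Mul(-193, 96))), Rational(1, 2))), -1)), -1) = Pow(Add(-15803, Pow(Add(0, Pow(Mul(96, Add(1, -18528)), Rational(1, 2))), -1)), -1) = Pow(Add(-15803, Pow(Add(0, Pow(Mul(96, -18527), Rational(1, 2))), -1)), -1) = Pow(Add(-15803, Pow(Add(0, Pow(-1778592, Rational(1, 2))), -1)), -1) = Pow(Add(-15803, Pow(Add(0, Mul(4, I, Pow(111162, Rational(1, 2)))), -1)), -1) = Pow(Add(-15803, Pow(Mul(4, I, Pow(111162, Rational(1, 2))), -1)), -1) = Pow(Add(-15803, Mul(Rational(-1, 444648), I, Pow(111162, Rational(1, 2)))), -1)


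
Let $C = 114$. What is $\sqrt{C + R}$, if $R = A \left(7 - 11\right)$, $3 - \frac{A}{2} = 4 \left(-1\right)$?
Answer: $\sqrt{58} \approx 7.6158$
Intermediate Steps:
$A = 14$ ($A = 6 - 2 \cdot 4 \left(-1\right) = 6 - -8 = 6 + 8 = 14$)
$R = -56$ ($R = 14 \left(7 - 11\right) = 14 \left(-4\right) = -56$)
$\sqrt{C + R} = \sqrt{114 - 56} = \sqrt{58}$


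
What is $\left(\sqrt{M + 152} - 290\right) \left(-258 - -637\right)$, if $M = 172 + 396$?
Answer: $-109910 + 4548 \sqrt{5} \approx -99740.0$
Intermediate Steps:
$M = 568$
$\left(\sqrt{M + 152} - 290\right) \left(-258 - -637\right) = \left(\sqrt{568 + 152} - 290\right) \left(-258 - -637\right) = \left(\sqrt{720} - 290\right) \left(-258 + 637\right) = \left(12 \sqrt{5} - 290\right) 379 = \left(-290 + 12 \sqrt{5}\right) 379 = -109910 + 4548 \sqrt{5}$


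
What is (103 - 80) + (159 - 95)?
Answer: 87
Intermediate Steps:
(103 - 80) + (159 - 95) = 23 + 64 = 87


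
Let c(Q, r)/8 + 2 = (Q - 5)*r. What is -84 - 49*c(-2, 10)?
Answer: 28140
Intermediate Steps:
c(Q, r) = -16 + 8*r*(-5 + Q) (c(Q, r) = -16 + 8*((Q - 5)*r) = -16 + 8*((-5 + Q)*r) = -16 + 8*(r*(-5 + Q)) = -16 + 8*r*(-5 + Q))
-84 - 49*c(-2, 10) = -84 - 49*(-16 - 40*10 + 8*(-2)*10) = -84 - 49*(-16 - 400 - 160) = -84 - 49*(-576) = -84 + 28224 = 28140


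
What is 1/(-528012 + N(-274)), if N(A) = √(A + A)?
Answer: -132003/69699168173 - I*√137/139398336346 ≈ -1.8939e-6 - 8.3966e-11*I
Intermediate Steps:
N(A) = √2*√A (N(A) = √(2*A) = √2*√A)
1/(-528012 + N(-274)) = 1/(-528012 + √2*√(-274)) = 1/(-528012 + √2*(I*√274)) = 1/(-528012 + 2*I*√137)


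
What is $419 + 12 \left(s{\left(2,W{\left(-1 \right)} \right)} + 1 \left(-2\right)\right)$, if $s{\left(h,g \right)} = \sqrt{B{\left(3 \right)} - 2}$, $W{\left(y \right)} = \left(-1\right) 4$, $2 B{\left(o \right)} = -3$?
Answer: $395 + 6 i \sqrt{14} \approx 395.0 + 22.45 i$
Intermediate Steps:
$B{\left(o \right)} = - \frac{3}{2}$ ($B{\left(o \right)} = \frac{1}{2} \left(-3\right) = - \frac{3}{2}$)
$W{\left(y \right)} = -4$
$s{\left(h,g \right)} = \frac{i \sqrt{14}}{2}$ ($s{\left(h,g \right)} = \sqrt{- \frac{3}{2} - 2} = \sqrt{- \frac{7}{2}} = \frac{i \sqrt{14}}{2}$)
$419 + 12 \left(s{\left(2,W{\left(-1 \right)} \right)} + 1 \left(-2\right)\right) = 419 + 12 \left(\frac{i \sqrt{14}}{2} + 1 \left(-2\right)\right) = 419 + 12 \left(\frac{i \sqrt{14}}{2} - 2\right) = 419 + 12 \left(-2 + \frac{i \sqrt{14}}{2}\right) = 419 - \left(24 - 6 i \sqrt{14}\right) = 395 + 6 i \sqrt{14}$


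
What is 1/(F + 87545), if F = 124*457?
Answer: 1/144213 ≈ 6.9342e-6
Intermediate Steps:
F = 56668
1/(F + 87545) = 1/(56668 + 87545) = 1/144213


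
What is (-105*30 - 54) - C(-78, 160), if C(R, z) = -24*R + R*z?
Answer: 7404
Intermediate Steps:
(-105*30 - 54) - C(-78, 160) = (-105*30 - 54) - (-78)*(-24 + 160) = (-3150 - 54) - (-78)*136 = -3204 - 1*(-10608) = -3204 + 10608 = 7404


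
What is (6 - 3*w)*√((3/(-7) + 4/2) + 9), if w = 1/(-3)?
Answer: √518 ≈ 22.760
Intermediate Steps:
w = -⅓ ≈ -0.33333
(6 - 3*w)*√((3/(-7) + 4/2) + 9) = (6 - 3*(-⅓))*√((3/(-7) + 4/2) + 9) = (6 + 1)*√((3*(-⅐) + 4*(½)) + 9) = 7*√((-3/7 + 2) + 9) = 7*√(11/7 + 9) = 7*√(74/7) = 7*(√518/7) = √518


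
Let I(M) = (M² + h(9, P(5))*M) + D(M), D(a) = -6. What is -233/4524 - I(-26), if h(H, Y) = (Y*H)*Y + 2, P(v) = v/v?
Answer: -1737449/4524 ≈ -384.05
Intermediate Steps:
P(v) = 1
h(H, Y) = 2 + H*Y² (h(H, Y) = (H*Y)*Y + 2 = H*Y² + 2 = 2 + H*Y²)
I(M) = -6 + M² + 11*M (I(M) = (M² + (2 + 9*1²)*M) - 6 = (M² + (2 + 9*1)*M) - 6 = (M² + (2 + 9)*M) - 6 = (M² + 11*M) - 6 = -6 + M² + 11*M)
-233/4524 - I(-26) = -233/4524 - (-6 + (-26)² + 11*(-26)) = -233*1/4524 - (-6 + 676 - 286) = -233/4524 - 1*384 = -233/4524 - 384 = -1737449/4524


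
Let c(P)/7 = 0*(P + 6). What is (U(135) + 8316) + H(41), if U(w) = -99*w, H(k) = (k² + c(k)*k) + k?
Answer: -3327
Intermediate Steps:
c(P) = 0 (c(P) = 7*(0*(P + 6)) = 7*(0*(6 + P)) = 7*0 = 0)
H(k) = k + k² (H(k) = (k² + 0*k) + k = (k² + 0) + k = k² + k = k + k²)
(U(135) + 8316) + H(41) = (-99*135 + 8316) + 41*(1 + 41) = (-13365 + 8316) + 41*42 = -5049 + 1722 = -3327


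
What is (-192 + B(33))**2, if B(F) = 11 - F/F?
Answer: 33124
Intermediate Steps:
B(F) = 10 (B(F) = 11 - 1*1 = 11 - 1 = 10)
(-192 + B(33))**2 = (-192 + 10)**2 = (-182)**2 = 33124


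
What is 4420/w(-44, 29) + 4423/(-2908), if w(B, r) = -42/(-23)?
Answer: 147720757/61068 ≈ 2419.0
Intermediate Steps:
w(B, r) = 42/23 (w(B, r) = -42*(-1/23) = 42/23)
4420/w(-44, 29) + 4423/(-2908) = 4420/(42/23) + 4423/(-2908) = 4420*(23/42) + 4423*(-1/2908) = 50830/21 - 4423/2908 = 147720757/61068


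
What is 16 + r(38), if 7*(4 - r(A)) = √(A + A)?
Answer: 20 - 2*√19/7 ≈ 18.755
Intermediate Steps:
r(A) = 4 - √2*√A/7 (r(A) = 4 - √(A + A)/7 = 4 - √2*√A/7)
16 + r(38) = 16 + (4 - √2*√38/7) = 16 + (4 - 2*√19/7) = 20 - 2*√19/7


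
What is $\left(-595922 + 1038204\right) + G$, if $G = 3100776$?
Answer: $3543058$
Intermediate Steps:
$\left(-595922 + 1038204\right) + G = \left(-595922 + 1038204\right) + 3100776 = 442282 + 3100776 = 3543058$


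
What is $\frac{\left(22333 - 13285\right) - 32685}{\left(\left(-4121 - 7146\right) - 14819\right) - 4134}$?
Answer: $\frac{23637}{30220} \approx 0.78216$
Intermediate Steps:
$\frac{\left(22333 - 13285\right) - 32685}{\left(\left(-4121 - 7146\right) - 14819\right) - 4134} = \frac{9048 - 32685}{\left(-11267 - 14819\right) - 4134} = - \frac{23637}{-26086 - 4134} = - \frac{23637}{-30220} = \left(-23637\right) \left(- \frac{1}{30220}\right) = \frac{23637}{30220}$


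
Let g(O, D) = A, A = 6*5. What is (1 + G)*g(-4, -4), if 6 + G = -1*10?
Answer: -450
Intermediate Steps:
A = 30
G = -16 (G = -6 - 1*10 = -6 - 10 = -16)
g(O, D) = 30
(1 + G)*g(-4, -4) = (1 - 16)*30 = -15*30 = -450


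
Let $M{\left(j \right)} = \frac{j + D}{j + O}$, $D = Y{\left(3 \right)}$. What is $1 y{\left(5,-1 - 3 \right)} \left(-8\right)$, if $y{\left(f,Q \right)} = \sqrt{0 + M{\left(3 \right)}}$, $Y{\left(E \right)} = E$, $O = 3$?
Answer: $-8$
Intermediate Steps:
$D = 3$
$M{\left(j \right)} = 1$ ($M{\left(j \right)} = \frac{j + 3}{j + 3} = \frac{3 + j}{3 + j} = 1$)
$y{\left(f,Q \right)} = 1$ ($y{\left(f,Q \right)} = \sqrt{0 + 1} = \sqrt{1} = 1$)
$1 y{\left(5,-1 - 3 \right)} \left(-8\right) = 1 \cdot 1 \left(-8\right) = 1 \left(-8\right) = -8$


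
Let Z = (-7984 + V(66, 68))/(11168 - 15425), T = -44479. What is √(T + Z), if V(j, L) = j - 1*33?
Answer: 4*I*√5597338681/1419 ≈ 210.9*I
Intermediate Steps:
V(j, L) = -33 + j (V(j, L) = j - 33 = -33 + j)
Z = 7951/4257 (Z = (-7984 + (-33 + 66))/(11168 - 15425) = (-7984 + 33)/(-4257) = -7951*(-1/4257) = 7951/4257 ≈ 1.8677)
√(T + Z) = √(-44479 + 7951/4257) = √(-189339152/4257) = 4*I*√5597338681/1419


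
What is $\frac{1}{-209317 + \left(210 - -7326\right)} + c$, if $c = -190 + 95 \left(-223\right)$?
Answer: $- \frac{4313068876}{201781} \approx -21375.0$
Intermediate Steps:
$c = -21375$ ($c = -190 - 21185 = -21375$)
$\frac{1}{-209317 + \left(210 - -7326\right)} + c = \frac{1}{-209317 + \left(210 - -7326\right)} - 21375 = \frac{1}{-209317 + \left(210 + 7326\right)} - 21375 = \frac{1}{-209317 + 7536} - 21375 = \frac{1}{-201781} - 21375 = - \frac{1}{201781} - 21375 = - \frac{4313068876}{201781}$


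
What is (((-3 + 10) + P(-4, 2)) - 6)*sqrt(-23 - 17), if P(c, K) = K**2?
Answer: 10*I*sqrt(10) ≈ 31.623*I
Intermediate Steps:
(((-3 + 10) + P(-4, 2)) - 6)*sqrt(-23 - 17) = (((-3 + 10) + 2**2) - 6)*sqrt(-23 - 17) = ((7 + 4) - 6)*sqrt(-40) = (11 - 6)*(2*I*sqrt(10)) = 5*(2*I*sqrt(10)) = 10*I*sqrt(10)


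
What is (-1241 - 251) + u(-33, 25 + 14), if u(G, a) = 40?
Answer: -1452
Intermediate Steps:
(-1241 - 251) + u(-33, 25 + 14) = (-1241 - 251) + 40 = -1492 + 40 = -1452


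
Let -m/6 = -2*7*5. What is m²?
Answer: 176400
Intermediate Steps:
m = 420 (m = -6*(-2*7)*5 = -(-84)*5 = -6*(-70) = 420)
m² = 420² = 176400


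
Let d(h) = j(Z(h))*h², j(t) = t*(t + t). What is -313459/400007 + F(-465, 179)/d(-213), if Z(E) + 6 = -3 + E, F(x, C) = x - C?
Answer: -9471401773657/12086513110278 ≈ -0.78363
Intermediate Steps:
Z(E) = -9 + E (Z(E) = -6 + (-3 + E) = -9 + E)
j(t) = 2*t² (j(t) = t*(2*t) = 2*t²)
d(h) = 2*h²*(-9 + h)² (d(h) = (2*(-9 + h)²)*h² = 2*h²*(-9 + h)²)
-313459/400007 + F(-465, 179)/d(-213) = -313459/400007 + (-465 - 1*179)/((2*(-213)²*(-9 - 213)²)) = -313459*1/400007 + (-465 - 179)/((2*45369*(-222)²)) = -313459/400007 - 644/(2*45369*49284) = -313459/400007 - 644/4471931592 = -313459/400007 - 644*1/4471931592 = -313459/400007 - 161/1117982898 = -9471401773657/12086513110278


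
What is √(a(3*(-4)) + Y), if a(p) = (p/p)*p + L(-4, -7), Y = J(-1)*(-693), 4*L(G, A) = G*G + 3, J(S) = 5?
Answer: I*√13889/2 ≈ 58.926*I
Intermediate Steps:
L(G, A) = ¾ + G²/4 (L(G, A) = (G*G + 3)/4 = (G² + 3)/4 = (3 + G²)/4 = ¾ + G²/4)
Y = -3465 (Y = 5*(-693) = -3465)
a(p) = 19/4 + p (a(p) = (p/p)*p + (¾ + (¼)*(-4)²) = 1*p + (¾ + (¼)*16) = p + (¾ + 4) = p + 19/4 = 19/4 + p)
√(a(3*(-4)) + Y) = √((19/4 + 3*(-4)) - 3465) = √((19/4 - 12) - 3465) = √(-29/4 - 3465) = √(-13889/4) = I*√13889/2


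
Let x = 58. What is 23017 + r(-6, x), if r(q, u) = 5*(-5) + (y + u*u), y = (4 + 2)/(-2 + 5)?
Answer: 26358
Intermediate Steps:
y = 2 (y = 6/3 = 6*(⅓) = 2)
r(q, u) = -23 + u² (r(q, u) = 5*(-5) + (2 + u*u) = -25 + (2 + u²) = -23 + u²)
23017 + r(-6, x) = 23017 + (-23 + 58²) = 23017 + (-23 + 3364) = 23017 + 3341 = 26358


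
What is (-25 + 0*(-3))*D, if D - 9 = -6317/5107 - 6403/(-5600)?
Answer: -254717721/1143968 ≈ -222.66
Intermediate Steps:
D = 254717721/28599200 (D = 9 + (-6317/5107 - 6403/(-5600)) = 9 + (-6317*1/5107 - 6403*(-1/5600)) = 9 + (-6317/5107 + 6403/5600) = 9 - 2675079/28599200 = 254717721/28599200 ≈ 8.9065)
(-25 + 0*(-3))*D = (-25 + 0*(-3))*(254717721/28599200) = (-25 + 0)*(254717721/28599200) = -25*254717721/28599200 = -254717721/1143968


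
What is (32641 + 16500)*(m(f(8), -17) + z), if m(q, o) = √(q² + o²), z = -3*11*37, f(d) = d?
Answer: -60001161 + 49141*√353 ≈ -5.9078e+7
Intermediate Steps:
z = -1221 (z = -33*37 = -1221)
m(q, o) = √(o² + q²)
(32641 + 16500)*(m(f(8), -17) + z) = (32641 + 16500)*(√((-17)² + 8²) - 1221) = 49141*(√(289 + 64) - 1221) = 49141*(√353 - 1221) = 49141*(-1221 + √353) = -60001161 + 49141*√353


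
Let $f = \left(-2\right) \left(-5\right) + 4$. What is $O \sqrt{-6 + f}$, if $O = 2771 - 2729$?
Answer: $84 \sqrt{2} \approx 118.79$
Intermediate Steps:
$f = 14$ ($f = 10 + 4 = 14$)
$O = 42$
$O \sqrt{-6 + f} = 42 \sqrt{-6 + 14} = 42 \sqrt{8} = 42 \cdot 2 \sqrt{2} = 84 \sqrt{2}$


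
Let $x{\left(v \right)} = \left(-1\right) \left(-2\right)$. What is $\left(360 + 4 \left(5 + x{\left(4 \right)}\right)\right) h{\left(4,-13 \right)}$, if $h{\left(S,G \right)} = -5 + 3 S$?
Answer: $2716$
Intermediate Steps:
$x{\left(v \right)} = 2$
$\left(360 + 4 \left(5 + x{\left(4 \right)}\right)\right) h{\left(4,-13 \right)} = \left(360 + 4 \left(5 + 2\right)\right) \left(-5 + 3 \cdot 4\right) = \left(360 + 4 \cdot 7\right) \left(-5 + 12\right) = \left(360 + 28\right) 7 = 388 \cdot 7 = 2716$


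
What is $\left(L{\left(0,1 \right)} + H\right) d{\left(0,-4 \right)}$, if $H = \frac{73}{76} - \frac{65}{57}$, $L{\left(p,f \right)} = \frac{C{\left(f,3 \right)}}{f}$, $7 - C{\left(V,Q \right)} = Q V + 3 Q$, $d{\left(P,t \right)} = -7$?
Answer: $\frac{8267}{228} \approx 36.259$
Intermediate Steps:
$C{\left(V,Q \right)} = 7 - 3 Q - Q V$ ($C{\left(V,Q \right)} = 7 - \left(Q V + 3 Q\right) = 7 - \left(3 Q + Q V\right) = 7 - 3 Q - Q V$)
$L{\left(p,f \right)} = \frac{-2 - 3 f}{f}$ ($L{\left(p,f \right)} = \frac{7 - 9 - 3 f}{f} = \frac{-2 - 3 f}{f}$)
$H = - \frac{41}{228}$ ($H = 73 \cdot \frac{1}{76} - \frac{65}{57} = \frac{73}{76} - \frac{65}{57} = - \frac{41}{228} \approx -0.17982$)
$\left(L{\left(0,1 \right)} + H\right) d{\left(0,-4 \right)} = \left(\left(-3 - \frac{2}{1}\right) - \frac{41}{228}\right) \left(-7\right) = \left(\left(-3 - 2\right) - \frac{41}{228}\right) \left(-7\right) = \left(-5 - \frac{41}{228}\right) \left(-7\right) = \left(- \frac{1181}{228}\right) \left(-7\right) = \frac{8267}{228}$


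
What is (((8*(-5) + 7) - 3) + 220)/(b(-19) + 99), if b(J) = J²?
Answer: ⅖ ≈ 0.40000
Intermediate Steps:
(((8*(-5) + 7) - 3) + 220)/(b(-19) + 99) = (((8*(-5) + 7) - 3) + 220)/((-19)² + 99) = (((-40 + 7) - 1*3) + 220)/(361 + 99) = ((-33 - 3) + 220)/460 = (-36 + 220)/460 = (1/460)*184 = ⅖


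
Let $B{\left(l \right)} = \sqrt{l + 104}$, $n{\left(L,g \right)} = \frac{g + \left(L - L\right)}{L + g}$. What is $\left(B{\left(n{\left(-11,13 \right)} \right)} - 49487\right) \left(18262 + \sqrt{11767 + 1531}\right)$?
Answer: $- \frac{\left(18262 + \sqrt{13298}\right) \left(98974 - \sqrt{442}\right)}{2} \approx -9.0925 \cdot 10^{8}$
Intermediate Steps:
$n{\left(L,g \right)} = \frac{g}{L + g}$ ($n{\left(L,g \right)} = \frac{g + 0}{L + g} = \frac{g}{L + g}$)
$B{\left(l \right)} = \sqrt{104 + l}$
$\left(B{\left(n{\left(-11,13 \right)} \right)} - 49487\right) \left(18262 + \sqrt{11767 + 1531}\right) = \left(\sqrt{104 + \frac{13}{-11 + 13}} - 49487\right) \left(18262 + \sqrt{11767 + 1531}\right) = \left(\sqrt{104 + \frac{13}{2}} - 49487\right) \left(18262 + \sqrt{13298}\right) = \left(\sqrt{\frac{221}{2}} - 49487\right) \left(18262 + \sqrt{13298}\right) = \left(\frac{\sqrt{442}}{2} - 49487\right) \left(18262 + \sqrt{13298}\right) = \left(-49487 + \frac{\sqrt{442}}{2}\right) \left(18262 + \sqrt{13298}\right)$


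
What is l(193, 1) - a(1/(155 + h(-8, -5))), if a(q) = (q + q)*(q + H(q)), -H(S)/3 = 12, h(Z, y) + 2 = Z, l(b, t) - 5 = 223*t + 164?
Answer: 8252238/21025 ≈ 392.50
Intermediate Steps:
l(b, t) = 169 + 223*t (l(b, t) = 5 + (223*t + 164) = 5 + (164 + 223*t) = 169 + 223*t)
h(Z, y) = -2 + Z
H(S) = -36 (H(S) = -3*12 = -36)
a(q) = 2*q*(-36 + q) (a(q) = (q + q)*(q - 36) = (2*q)*(-36 + q) = 2*q*(-36 + q))
l(193, 1) - a(1/(155 + h(-8, -5))) = (169 + 223*1) - 2*(-36 + 1/(155 + (-2 - 8)))/(155 + (-2 - 8)) = (169 + 223) - 2*(-36 + 1/(155 - 10))/(155 - 10) = 392 - 2*(-36 + 1/145)/145 = 392 - 2*(-5219)/(145*145) = 392 - 1*(-10438/21025) = 392 + 10438/21025 = 8252238/21025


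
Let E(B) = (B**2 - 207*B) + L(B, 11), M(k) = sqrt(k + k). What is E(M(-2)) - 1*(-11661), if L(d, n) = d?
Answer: 11657 - 412*I ≈ 11657.0 - 412.0*I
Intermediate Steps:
M(k) = sqrt(2)*sqrt(k) (M(k) = sqrt(2*k) = sqrt(2)*sqrt(k))
E(B) = B**2 - 206*B (E(B) = (B**2 - 207*B) + B = B**2 - 206*B)
E(M(-2)) - 1*(-11661) = (sqrt(2)*sqrt(-2))*(-206 + sqrt(2)*sqrt(-2)) - 1*(-11661) = (sqrt(2)*(I*sqrt(2)))*(-206 + sqrt(2)*(I*sqrt(2))) + 11661 = (2*I)*(-206 + 2*I) + 11661 = 2*I*(-206 + 2*I) + 11661 = 11661 + 2*I*(-206 + 2*I)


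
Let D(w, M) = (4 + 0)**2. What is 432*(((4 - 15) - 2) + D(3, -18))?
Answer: 1296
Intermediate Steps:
D(w, M) = 16 (D(w, M) = 4**2 = 16)
432*(((4 - 15) - 2) + D(3, -18)) = 432*(((4 - 15) - 2) + 16) = 432*((-11 - 2) + 16) = 432*(-13 + 16) = 432*3 = 1296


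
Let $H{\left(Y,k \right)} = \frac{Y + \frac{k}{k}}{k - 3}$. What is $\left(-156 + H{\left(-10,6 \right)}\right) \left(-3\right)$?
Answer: $477$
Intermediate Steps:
$H{\left(Y,k \right)} = \frac{1 + Y}{-3 + k}$ ($H{\left(Y,k \right)} = \frac{Y + 1}{-3 + k} = \frac{1 + Y}{-3 + k}$)
$\left(-156 + H{\left(-10,6 \right)}\right) \left(-3\right) = \left(-156 + \frac{1 - 10}{-3 + 6}\right) \left(-3\right) = \left(-156 + \frac{1}{3} \left(-9\right)\right) \left(-3\right) = \left(-156 - 3\right) \left(-3\right) = \left(-159\right) \left(-3\right) = 477$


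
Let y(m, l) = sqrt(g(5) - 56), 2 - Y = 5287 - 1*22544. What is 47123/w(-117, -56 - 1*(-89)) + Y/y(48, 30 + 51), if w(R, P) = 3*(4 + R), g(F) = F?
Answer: -47123/339 - 5753*I*sqrt(51)/17 ≈ -139.01 - 2416.7*I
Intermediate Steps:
w(R, P) = 12 + 3*R
Y = 17259 (Y = 2 - (5287 - 1*22544) = 2 - (5287 - 22544) = 2 - 1*(-17257) = 2 + 17257 = 17259)
y(m, l) = I*sqrt(51) (y(m, l) = sqrt(5 - 56) = sqrt(-51) = I*sqrt(51))
47123/w(-117, -56 - 1*(-89)) + Y/y(48, 30 + 51) = 47123/(12 + 3*(-117)) + 17259/((I*sqrt(51))) = 47123/(12 - 351) + 17259*(-I*sqrt(51)/51) = 47123/(-339) - 5753*I*sqrt(51)/17 = 47123*(-1/339) - 5753*I*sqrt(51)/17 = -47123/339 - 5753*I*sqrt(51)/17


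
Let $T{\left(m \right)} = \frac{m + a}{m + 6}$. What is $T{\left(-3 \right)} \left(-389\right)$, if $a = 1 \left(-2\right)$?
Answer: $\frac{1945}{3} \approx 648.33$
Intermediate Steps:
$a = -2$
$T{\left(m \right)} = \frac{-2 + m}{6 + m}$ ($T{\left(m \right)} = \frac{m - 2}{m + 6} = \frac{-2 + m}{6 + m}$)
$T{\left(-3 \right)} \left(-389\right) = \frac{-2 - 3}{6 - 3} \left(-389\right) = \frac{1}{3} \left(-5\right) \left(-389\right) = \left(- \frac{5}{3}\right) \left(-389\right) = \frac{1945}{3}$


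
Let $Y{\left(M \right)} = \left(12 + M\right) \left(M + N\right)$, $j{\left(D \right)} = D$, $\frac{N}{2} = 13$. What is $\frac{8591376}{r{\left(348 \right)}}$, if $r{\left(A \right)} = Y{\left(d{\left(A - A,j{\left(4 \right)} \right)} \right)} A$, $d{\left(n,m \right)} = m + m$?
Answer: $\frac{178987}{4930} \approx 36.306$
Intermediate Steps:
$N = 26$ ($N = 2 \cdot 13 = 26$)
$d{\left(n,m \right)} = 2 m$
$Y{\left(M \right)} = \left(12 + M\right) \left(26 + M\right)$ ($Y{\left(M \right)} = \left(12 + M\right) \left(M + 26\right) = \left(12 + M\right) \left(26 + M\right)$)
$r{\left(A \right)} = 680 A$ ($r{\left(A \right)} = \left(312 + \left(2 \cdot 4\right)^{2} + 38 \cdot 2 \cdot 4\right) A = \left(312 + 8^{2} + 38 \cdot 8\right) A = \left(312 + 64 + 304\right) A = 680 A$)
$\frac{8591376}{r{\left(348 \right)}} = \frac{8591376}{680 \cdot 348} = \frac{8591376}{236640} = 8591376 \cdot \frac{1}{236640} = \frac{178987}{4930}$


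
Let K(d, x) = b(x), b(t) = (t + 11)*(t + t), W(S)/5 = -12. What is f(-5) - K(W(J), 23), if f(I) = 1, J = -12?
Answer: -1563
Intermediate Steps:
W(S) = -60 (W(S) = 5*(-12) = -60)
b(t) = 2*t*(11 + t) (b(t) = (11 + t)*(2*t) = 2*t*(11 + t))
K(d, x) = 2*x*(11 + x)
f(-5) - K(W(J), 23) = 1 - 2*23*(11 + 23) = 1 - 2*23*34 = 1 - 1*1564 = 1 - 1564 = -1563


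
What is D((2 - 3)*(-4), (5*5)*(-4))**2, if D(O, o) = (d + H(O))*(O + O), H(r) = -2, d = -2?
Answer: 1024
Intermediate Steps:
D(O, o) = -8*O (D(O, o) = (-2 - 2)*(O + O) = -8*O)
D((2 - 3)*(-4), (5*5)*(-4))**2 = (-8*(2 - 3)*(-4))**2 = (-(-8)*(-4))**2 = (-8*4)**2 = (-32)**2 = 1024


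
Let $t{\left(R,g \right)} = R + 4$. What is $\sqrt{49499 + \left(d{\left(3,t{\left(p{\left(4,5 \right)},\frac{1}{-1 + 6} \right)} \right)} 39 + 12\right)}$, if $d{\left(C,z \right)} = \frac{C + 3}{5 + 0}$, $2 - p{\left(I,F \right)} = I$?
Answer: $\frac{37 \sqrt{905}}{5} \approx 222.62$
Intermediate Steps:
$p{\left(I,F \right)} = 2 - I$
$t{\left(R,g \right)} = 4 + R$
$d{\left(C,z \right)} = \frac{3}{5} + \frac{C}{5}$ ($d{\left(C,z \right)} = \frac{3 + C}{5} = \left(3 + C\right) \frac{1}{5} = \frac{3}{5} + \frac{C}{5}$)
$\sqrt{49499 + \left(d{\left(3,t{\left(p{\left(4,5 \right)},\frac{1}{-1 + 6} \right)} \right)} 39 + 12\right)} = \sqrt{49499 + \left(\left(\frac{3}{5} + \frac{1}{5} \cdot 3\right) 39 + 12\right)} = \sqrt{49499 + \left(\left(\frac{3}{5} + \frac{3}{5}\right) 39 + 12\right)} = \sqrt{49499 + \left(\frac{6}{5} \cdot 39 + 12\right)} = \sqrt{49499 + \left(\frac{234}{5} + 12\right)} = \sqrt{49499 + \frac{294}{5}} = \sqrt{\frac{247789}{5}} = \frac{37 \sqrt{905}}{5}$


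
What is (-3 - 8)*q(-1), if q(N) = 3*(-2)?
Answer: 66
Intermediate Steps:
q(N) = -6
(-3 - 8)*q(-1) = (-3 - 8)*(-6) = -11*(-6) = 66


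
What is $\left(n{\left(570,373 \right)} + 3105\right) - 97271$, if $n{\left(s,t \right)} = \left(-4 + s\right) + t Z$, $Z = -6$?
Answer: $-95838$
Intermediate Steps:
$n{\left(s,t \right)} = -4 + s - 6 t$ ($n{\left(s,t \right)} = \left(-4 + s\right) + t \left(-6\right) = \left(-4 + s\right) - 6 t = -4 + s - 6 t$)
$\left(n{\left(570,373 \right)} + 3105\right) - 97271 = \left(\left(-4 + 570 - 2238\right) + 3105\right) - 97271 = \left(-1672 + 3105\right) - 97271 = 1433 - 97271 = -95838$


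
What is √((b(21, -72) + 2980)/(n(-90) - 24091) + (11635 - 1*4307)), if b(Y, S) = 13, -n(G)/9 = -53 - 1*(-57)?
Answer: 3*√473960607689/24127 ≈ 85.603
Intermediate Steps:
n(G) = -36 (n(G) = -9*(-53 - 1*(-57)) = -9*(-53 + 57) = -9*4 = -36)
√((b(21, -72) + 2980)/(n(-90) - 24091) + (11635 - 1*4307)) = √((13 + 2980)/(-36 - 24091) + (11635 - 1*4307)) = √(2993/(-24127) + (11635 - 4307)) = √(2993*(-1/24127) + 7328) = √(-2993/24127 + 7328) = √(176799663/24127) = 3*√473960607689/24127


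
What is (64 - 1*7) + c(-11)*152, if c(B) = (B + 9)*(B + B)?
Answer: 6745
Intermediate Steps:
c(B) = 2*B*(9 + B) (c(B) = (9 + B)*(2*B) = 2*B*(9 + B))
(64 - 1*7) + c(-11)*152 = (64 - 1*7) + (2*(-11)*(9 - 11))*152 = (64 - 7) + (2*(-11)*(-2))*152 = 57 + 44*152 = 57 + 6688 = 6745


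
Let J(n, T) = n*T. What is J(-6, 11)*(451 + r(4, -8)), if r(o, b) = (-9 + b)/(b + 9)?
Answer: -28644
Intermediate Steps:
r(o, b) = (-9 + b)/(9 + b)
J(n, T) = T*n
J(-6, 11)*(451 + r(4, -8)) = (11*(-6))*(451 + (-9 - 8)/(9 - 8)) = -66*(451 - 17/1) = -66*(451 + 1*(-17)) = -66*(451 - 17) = -66*434 = -28644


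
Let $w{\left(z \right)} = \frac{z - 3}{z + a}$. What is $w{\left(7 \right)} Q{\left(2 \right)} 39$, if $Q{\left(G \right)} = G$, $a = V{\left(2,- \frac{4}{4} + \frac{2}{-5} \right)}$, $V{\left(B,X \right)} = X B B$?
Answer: $\frac{1560}{7} \approx 222.86$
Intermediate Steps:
$V{\left(B,X \right)} = X B^{2}$ ($V{\left(B,X \right)} = B X B = X B^{2}$)
$a = - \frac{28}{5}$ ($a = \left(- \frac{4}{4} + \frac{2}{-5}\right) 2^{2} = \left(\left(-4\right) \frac{1}{4} + 2 \left(- \frac{1}{5}\right)\right) 4 = \left(-1 - \frac{2}{5}\right) 4 = \left(- \frac{7}{5}\right) 4 = - \frac{28}{5} \approx -5.6$)
$w{\left(z \right)} = \frac{-3 + z}{- \frac{28}{5} + z}$ ($w{\left(z \right)} = \frac{z - 3}{z - \frac{28}{5}} = \frac{-3 + z}{- \frac{28}{5} + z}$)
$w{\left(7 \right)} Q{\left(2 \right)} 39 = \frac{5 \left(-3 + 7\right)}{-28 + 5 \cdot 7} \cdot 2 \cdot 39 = 5 \frac{1}{-28 + 35} \cdot 4 \cdot 2 \cdot 39 = 5 \cdot \frac{1}{7} \cdot 4 \cdot 2 \cdot 39 = \frac{20}{7} \cdot 2 \cdot 39 = \frac{40}{7} \cdot 39 = \frac{1560}{7}$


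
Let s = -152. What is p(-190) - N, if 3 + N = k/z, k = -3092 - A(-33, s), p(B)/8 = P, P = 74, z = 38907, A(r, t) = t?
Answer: 7717535/12969 ≈ 595.08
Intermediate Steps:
p(B) = 592 (p(B) = 8*74 = 592)
k = -2940 (k = -3092 - 1*(-152) = -3092 + 152 = -2940)
N = -39887/12969 (N = -3 - 2940/38907 = -3 - 2940*1/38907 = -3 - 980/12969 = -39887/12969 ≈ -3.0756)
p(-190) - N = 592 - 1*(-39887/12969) = 592 + 39887/12969 = 7717535/12969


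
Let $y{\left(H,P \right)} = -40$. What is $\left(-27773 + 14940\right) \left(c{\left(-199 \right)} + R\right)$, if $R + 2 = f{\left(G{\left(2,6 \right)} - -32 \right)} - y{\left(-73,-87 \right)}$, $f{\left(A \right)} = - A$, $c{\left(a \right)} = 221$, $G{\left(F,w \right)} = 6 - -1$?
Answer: $-2823260$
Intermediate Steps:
$G{\left(F,w \right)} = 7$ ($G{\left(F,w \right)} = 6 + 1 = 7$)
$R = -1$ ($R = -2 - \left(-33 + 32\right) = -2 + \left(- (7 + 32) + 40\right) = -2 + \left(\left(-1\right) 39 + 40\right) = -2 + \left(-39 + 40\right) = -2 + 1 = -1$)
$\left(-27773 + 14940\right) \left(c{\left(-199 \right)} + R\right) = \left(-27773 + 14940\right) \left(221 - 1\right) = \left(-12833\right) 220 = -2823260$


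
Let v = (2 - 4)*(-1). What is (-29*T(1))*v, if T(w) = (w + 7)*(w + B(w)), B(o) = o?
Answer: -928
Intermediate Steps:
v = 2 (v = -2*(-1) = 2)
T(w) = 2*w*(7 + w) (T(w) = (w + 7)*(w + w) = (7 + w)*(2*w) = 2*w*(7 + w))
(-29*T(1))*v = -58*(7 + 1)*2 = -58*8*2 = -29*16*2 = -464*2 = -928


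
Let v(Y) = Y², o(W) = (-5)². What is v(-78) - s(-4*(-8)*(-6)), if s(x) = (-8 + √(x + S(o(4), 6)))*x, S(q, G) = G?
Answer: 4548 + 192*I*√186 ≈ 4548.0 + 2618.5*I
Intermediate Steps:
o(W) = 25
s(x) = x*(-8 + √(6 + x)) (s(x) = (-8 + √(x + 6))*x = (-8 + √(6 + x))*x = x*(-8 + √(6 + x)))
v(-78) - s(-4*(-8)*(-6)) = (-78)² - -4*(-8)*(-6)*(-8 + √(6 - 4*(-8)*(-6))) = 6084 - 32*(-6)*(-8 + √(6 + 32*(-6))) = 6084 - (-192)*(-8 + √(6 - 192)) = 6084 - (-192)*(-8 + √(-186)) = 6084 - (-192)*(-8 + I*√186) = 6084 - (1536 - 192*I*√186) = 6084 + (-1536 + 192*I*√186) = 4548 + 192*I*√186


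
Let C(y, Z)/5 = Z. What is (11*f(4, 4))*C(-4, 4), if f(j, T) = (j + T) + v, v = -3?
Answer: 1100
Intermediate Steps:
C(y, Z) = 5*Z
f(j, T) = -3 + T + j (f(j, T) = (j + T) - 3 = (T + j) - 3 = -3 + T + j)
(11*f(4, 4))*C(-4, 4) = (11*(-3 + 4 + 4))*(5*4) = (11*5)*20 = 55*20 = 1100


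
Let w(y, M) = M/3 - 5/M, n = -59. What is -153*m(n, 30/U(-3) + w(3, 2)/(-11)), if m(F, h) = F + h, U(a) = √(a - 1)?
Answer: 18003/2 + 2295*I ≈ 9001.5 + 2295.0*I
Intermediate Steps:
w(y, M) = -5/M + M/3 (w(y, M) = M*(⅓) - 5/M = M/3 - 5/M = -5/M + M/3)
U(a) = √(-1 + a)
-153*m(n, 30/U(-3) + w(3, 2)/(-11)) = -153*(-59 + (30/(√(-1 - 3)) + (-5/2 + (⅓)*2)/(-11))) = -153*(-59 + (30/(√(-4)) + (-5*½ + ⅔)*(-1/11))) = -153*(-59 + (30/((2*I)) + (-5/2 + ⅔)*(-1/11))) = -153*(-59 + (30*(-I/2) - 11/6*(-1/11))) = -153*(-59 + (-15*I + ⅙)) = -153*(-59 + (⅙ - 15*I)) = -153*(-353/6 - 15*I) = 18003/2 + 2295*I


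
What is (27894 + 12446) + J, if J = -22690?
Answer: 17650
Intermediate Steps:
(27894 + 12446) + J = (27894 + 12446) - 22690 = 40340 - 22690 = 17650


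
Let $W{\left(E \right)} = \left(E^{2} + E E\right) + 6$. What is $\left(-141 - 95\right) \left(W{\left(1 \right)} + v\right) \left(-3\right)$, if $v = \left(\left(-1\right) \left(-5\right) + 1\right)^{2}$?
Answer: $31152$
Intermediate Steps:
$W{\left(E \right)} = 6 + 2 E^{2}$ ($W{\left(E \right)} = \left(E^{2} + E^{2}\right) + 6 = 2 E^{2} + 6 = 6 + 2 E^{2}$)
$v = 36$ ($v = \left(5 + 1\right)^{2} = 6^{2} = 36$)
$\left(-141 - 95\right) \left(W{\left(1 \right)} + v\right) \left(-3\right) = \left(-141 - 95\right) \left(\left(6 + 2 \cdot 1^{2}\right) + 36\right) \left(-3\right) = - 236 \left(\left(6 + 2 \cdot 1\right) + 36\right) \left(-3\right) = - 236 \left(\left(6 + 2\right) + 36\right) \left(-3\right) = - 236 \left(8 + 36\right) \left(-3\right) = - 236 \cdot 44 \left(-3\right) = \left(-236\right) \left(-132\right) = 31152$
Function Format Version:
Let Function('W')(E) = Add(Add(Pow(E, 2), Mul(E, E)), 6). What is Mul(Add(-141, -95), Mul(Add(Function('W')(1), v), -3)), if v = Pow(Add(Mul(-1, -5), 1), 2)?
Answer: 31152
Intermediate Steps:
Function('W')(E) = Add(6, Mul(2, Pow(E, 2))) (Function('W')(E) = Add(Add(Pow(E, 2), Pow(E, 2)), 6) = Add(Mul(2, Pow(E, 2)), 6) = Add(6, Mul(2, Pow(E, 2))))
v = 36 (v = Pow(Add(5, 1), 2) = Pow(6, 2) = 36)
Mul(Add(-141, -95), Mul(Add(Function('W')(1), v), -3)) = Mul(Add(-141, -95), Mul(Add(Add(6, Mul(2, Pow(1, 2))), 36), -3)) = Mul(-236, Mul(Add(Add(6, Mul(2, 1)), 36), -3)) = Mul(-236, Mul(Add(Add(6, 2), 36), -3)) = Mul(-236, Mul(Add(8, 36), -3)) = Mul(-236, Mul(44, -3)) = Mul(-236, -132) = 31152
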